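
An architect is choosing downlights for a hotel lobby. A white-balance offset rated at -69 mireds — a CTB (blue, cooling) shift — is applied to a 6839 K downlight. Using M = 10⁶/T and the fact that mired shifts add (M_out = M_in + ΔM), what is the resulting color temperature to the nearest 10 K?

M_in = 10⁶/6839 = 146.22 mireds.
M_out = 146.22 + (-69) = 77.22 mireds.
T_out = 10⁶/77.22 = 12950.0 K → 12950 K.

12950 K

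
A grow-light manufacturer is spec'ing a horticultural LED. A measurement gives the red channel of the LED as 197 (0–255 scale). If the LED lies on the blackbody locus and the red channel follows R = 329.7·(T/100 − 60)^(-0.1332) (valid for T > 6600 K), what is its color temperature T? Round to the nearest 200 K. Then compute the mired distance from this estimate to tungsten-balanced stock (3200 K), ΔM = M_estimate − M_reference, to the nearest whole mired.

(t − 60)^(-0.1332) = 197/329.7 = 0.59751.
t − 60 = 0.59751^(1/-0.1332) = 0.59751^(-7.508) = 47.761, so t = 107.761.
T = 100·t = 10776 K → 10800 K to the nearest 200 K.
M_estimate = 10⁶/10800 = 92.59; M_reference = 10⁶/3200 = 312.50.
ΔM = 92.59 − 312.50 = -219.91 → -220 mireds.

-220 mireds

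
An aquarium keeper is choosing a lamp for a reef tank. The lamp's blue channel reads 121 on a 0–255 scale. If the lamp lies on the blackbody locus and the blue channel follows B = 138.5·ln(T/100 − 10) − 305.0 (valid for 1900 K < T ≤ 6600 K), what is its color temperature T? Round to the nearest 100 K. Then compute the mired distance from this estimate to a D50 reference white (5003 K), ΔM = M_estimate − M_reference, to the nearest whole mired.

ln(t − 10) = (121 + 305.0) / 138.5 = 3.0758.
t − 10 = e^3.0758 = 21.667, so t = 31.667.
T = 100·t = 3167 K → 3200 K to the nearest 100 K.
M_estimate = 10⁶/3200 = 312.50; M_reference = 10⁶/5003 = 199.88.
ΔM = 312.50 − 199.88 = 112.62 → +113 mireds.

+113 mireds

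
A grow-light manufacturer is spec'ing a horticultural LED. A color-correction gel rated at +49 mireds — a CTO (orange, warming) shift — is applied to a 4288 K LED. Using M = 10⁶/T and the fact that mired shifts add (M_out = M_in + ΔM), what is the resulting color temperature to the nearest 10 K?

M_in = 10⁶/4288 = 233.21 mireds.
M_out = 233.21 + (+49) = 282.21 mireds.
T_out = 10⁶/282.21 = 3543.5 K → 3540 K.

3540 K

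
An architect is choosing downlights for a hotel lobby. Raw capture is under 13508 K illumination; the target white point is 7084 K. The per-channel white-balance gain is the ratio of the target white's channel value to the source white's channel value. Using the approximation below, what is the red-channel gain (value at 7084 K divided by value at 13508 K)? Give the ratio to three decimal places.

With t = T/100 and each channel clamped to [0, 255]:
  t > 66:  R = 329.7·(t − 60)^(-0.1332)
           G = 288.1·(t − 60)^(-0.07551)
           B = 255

At 13508 K (t = 135.08):
  R = 329.7·(135.08 − 60)^(-0.1332) = 329.7·75.08^(-0.1332) = 329.7·0.56257 = 185.481.
At 7084 K (t = 70.84):
  R = 329.7·(70.84 − 60)^(-0.1332) = 329.7·10.84^(-0.1332) = 329.7·0.72800 = 240.023.
Gain = 240.023 / 185.481 = 1.2941 → 1.294.

1.294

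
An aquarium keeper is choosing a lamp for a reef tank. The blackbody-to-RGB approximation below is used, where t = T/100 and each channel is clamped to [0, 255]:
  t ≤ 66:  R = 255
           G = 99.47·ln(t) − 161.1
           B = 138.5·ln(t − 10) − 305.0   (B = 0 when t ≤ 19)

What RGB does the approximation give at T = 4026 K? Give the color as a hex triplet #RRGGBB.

t = 4026/100 = 40.26; the t ≤ 66 branch applies.
R = 255 by definition for t ≤ 66.
G = 99.47·ln 40.26 − 161.1 = 99.47·3.6954 − 161.1 = 206.477.
B = 138.5·ln(40.26 − 10) − 305.0 = 138.5·ln 30.26 − 305.0 = 138.5·3.4098 − 305.0 = 167.261.
Rounded: (255, 206, 167).
In hex: #FFCEA7.

#FFCEA7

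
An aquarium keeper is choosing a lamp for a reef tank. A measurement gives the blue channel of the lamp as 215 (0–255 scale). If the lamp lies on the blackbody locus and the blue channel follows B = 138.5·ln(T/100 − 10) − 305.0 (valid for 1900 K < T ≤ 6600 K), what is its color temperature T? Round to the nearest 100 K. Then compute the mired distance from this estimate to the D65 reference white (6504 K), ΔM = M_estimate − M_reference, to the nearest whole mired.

ln(t − 10) = (215 + 305.0) / 138.5 = 3.7545.
t − 10 = e^3.7545 = 42.713, so t = 52.713.
T = 100·t = 5271 K → 5300 K to the nearest 100 K.
M_estimate = 10⁶/5300 = 188.68; M_reference = 10⁶/6504 = 153.75.
ΔM = 188.68 − 153.75 = 34.93 → +35 mireds.

+35 mireds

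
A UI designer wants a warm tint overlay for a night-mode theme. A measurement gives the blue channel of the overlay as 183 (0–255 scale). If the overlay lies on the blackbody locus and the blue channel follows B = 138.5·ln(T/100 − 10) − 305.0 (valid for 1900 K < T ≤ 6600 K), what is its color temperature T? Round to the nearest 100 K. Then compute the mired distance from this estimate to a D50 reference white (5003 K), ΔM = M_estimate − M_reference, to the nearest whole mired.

ln(t − 10) = (183 + 305.0) / 138.5 = 3.5235.
t − 10 = e^3.5235 = 33.902, so t = 43.902.
T = 100·t = 4390 K → 4400 K to the nearest 100 K.
M_estimate = 10⁶/4400 = 227.27; M_reference = 10⁶/5003 = 199.88.
ΔM = 227.27 − 199.88 = 27.39 → +27 mireds.

+27 mireds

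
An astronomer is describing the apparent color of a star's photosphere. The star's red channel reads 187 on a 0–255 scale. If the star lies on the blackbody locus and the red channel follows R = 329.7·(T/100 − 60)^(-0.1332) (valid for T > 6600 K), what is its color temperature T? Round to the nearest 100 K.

(t − 60)^(-0.1332) = 187/329.7 = 0.56718.
t − 60 = 0.56718^(1/-0.1332) = 0.56718^(-7.508) = 70.620, so t = 130.620.
T = 100·t = 13062 K → 13100 K to the nearest 100 K.

13100 K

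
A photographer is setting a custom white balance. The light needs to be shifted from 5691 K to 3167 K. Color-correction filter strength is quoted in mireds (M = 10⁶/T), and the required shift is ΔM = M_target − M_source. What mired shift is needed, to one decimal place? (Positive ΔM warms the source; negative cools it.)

+140.0 mireds

M_source = 10⁶/5691 = 175.716; M_target = 10⁶/3167 = 315.756.
ΔM = 315.756 − 175.716 = 140.040 → +140.0 mireds, a warming shift.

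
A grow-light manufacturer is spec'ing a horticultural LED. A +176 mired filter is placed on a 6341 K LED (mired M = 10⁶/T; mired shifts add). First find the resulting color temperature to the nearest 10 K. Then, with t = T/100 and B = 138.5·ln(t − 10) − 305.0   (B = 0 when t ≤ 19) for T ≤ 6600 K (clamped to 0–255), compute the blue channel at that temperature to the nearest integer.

110

M_in = 10⁶/6341 = 157.70; M_out = 157.70 + (+176) = 333.70.
T_out = 10⁶/333.70 = 2996.7 K → 3000 K; t = 30.
B = 138.5·ln(30 − 10) − 305.0 = 138.5·ln 20 − 305.0 = 138.5·2.9957 − 305.0 = 109.909.
Rounded: 110.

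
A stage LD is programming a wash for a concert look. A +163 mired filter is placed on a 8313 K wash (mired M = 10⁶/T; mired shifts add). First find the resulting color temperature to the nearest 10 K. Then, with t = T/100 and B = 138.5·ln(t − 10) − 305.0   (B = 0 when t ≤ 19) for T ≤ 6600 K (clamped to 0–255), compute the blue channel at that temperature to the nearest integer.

142

M_in = 10⁶/8313 = 120.29; M_out = 120.29 + (+163) = 283.29.
T_out = 10⁶/283.29 = 3529.9 K → 3530 K; t = 35.3.
B = 138.5·ln(35.3 − 10) − 305.0 = 138.5·ln 25.3 − 305.0 = 138.5·3.2308 − 305.0 = 142.466.
Rounded: 142.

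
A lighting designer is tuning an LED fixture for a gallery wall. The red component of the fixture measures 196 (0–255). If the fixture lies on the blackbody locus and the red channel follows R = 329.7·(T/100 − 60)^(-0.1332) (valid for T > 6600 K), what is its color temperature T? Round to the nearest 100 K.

11000 K

(t − 60)^(-0.1332) = 196/329.7 = 0.59448.
t − 60 = 0.59448^(1/-0.1332) = 0.59448^(-7.508) = 49.621, so t = 109.621.
T = 100·t = 10962 K → 11000 K to the nearest 100 K.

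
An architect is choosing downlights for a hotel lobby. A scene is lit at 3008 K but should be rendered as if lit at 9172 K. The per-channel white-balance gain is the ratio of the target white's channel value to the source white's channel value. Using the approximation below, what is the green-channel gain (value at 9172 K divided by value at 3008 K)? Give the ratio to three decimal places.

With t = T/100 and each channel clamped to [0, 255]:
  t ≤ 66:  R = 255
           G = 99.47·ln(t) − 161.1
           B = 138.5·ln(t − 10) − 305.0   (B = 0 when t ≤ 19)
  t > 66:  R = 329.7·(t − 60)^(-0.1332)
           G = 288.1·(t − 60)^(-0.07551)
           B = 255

At 3008 K (t = 30.08):
  G = 99.47·ln 30.08 − 161.1 = 99.47·3.4039 − 161.1 = 177.482.
At 9172 K (t = 91.72):
  G = 288.1·(91.72 − 60)^(-0.07551) = 288.1·31.72^(-0.07551) = 288.1·0.77025 = 221.910.
Gain = 221.910 / 177.482 = 1.2503 → 1.250.

1.250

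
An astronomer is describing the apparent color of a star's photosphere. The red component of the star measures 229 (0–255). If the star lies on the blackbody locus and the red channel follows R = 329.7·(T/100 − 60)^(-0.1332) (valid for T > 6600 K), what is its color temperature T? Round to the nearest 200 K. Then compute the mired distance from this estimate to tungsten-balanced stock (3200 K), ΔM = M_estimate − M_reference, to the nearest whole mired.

(t − 60)^(-0.1332) = 229/329.7 = 0.69457.
t − 60 = 0.69457^(1/-0.1332) = 0.69457^(-7.508) = 15.428, so t = 75.428.
T = 100·t = 7543 K → 7600 K to the nearest 200 K.
M_estimate = 10⁶/7600 = 131.58; M_reference = 10⁶/3200 = 312.50.
ΔM = 131.58 − 312.50 = -180.92 → -181 mireds.

-181 mireds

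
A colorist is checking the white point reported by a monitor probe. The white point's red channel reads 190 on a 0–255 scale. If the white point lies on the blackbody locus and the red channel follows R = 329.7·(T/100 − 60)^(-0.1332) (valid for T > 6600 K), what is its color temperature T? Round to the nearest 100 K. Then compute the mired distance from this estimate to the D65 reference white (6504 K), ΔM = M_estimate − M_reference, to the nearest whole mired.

(t − 60)^(-0.1332) = 190/329.7 = 0.57628.
t − 60 = 0.57628^(1/-0.1332) = 0.57628^(-7.508) = 62.667, so t = 122.667.
T = 100·t = 12267 K → 12300 K to the nearest 100 K.
M_estimate = 10⁶/12300 = 81.30; M_reference = 10⁶/6504 = 153.75.
ΔM = 81.30 − 153.75 = -72.45 → -72 mireds.

-72 mireds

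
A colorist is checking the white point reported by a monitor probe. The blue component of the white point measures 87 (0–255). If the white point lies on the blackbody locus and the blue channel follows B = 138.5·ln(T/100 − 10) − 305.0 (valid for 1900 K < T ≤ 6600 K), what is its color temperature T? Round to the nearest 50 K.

2700 K

ln(t − 10) = (87 + 305.0) / 138.5 = 2.8303.
t − 10 = e^2.8303 = 16.951, so t = 26.951.
T = 100·t = 2695 K → 2700 K to the nearest 50 K.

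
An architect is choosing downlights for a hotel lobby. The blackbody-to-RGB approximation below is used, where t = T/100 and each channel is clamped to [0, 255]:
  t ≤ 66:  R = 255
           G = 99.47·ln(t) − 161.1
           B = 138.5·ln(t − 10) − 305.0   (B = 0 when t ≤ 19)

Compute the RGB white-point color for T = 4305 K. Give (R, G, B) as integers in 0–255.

t = 4305/100 = 43.05; the t ≤ 66 branch applies.
R = 255 by definition for t ≤ 66.
G = 99.47·ln 43.05 − 161.1 = 99.47·3.7624 − 161.1 = 213.142.
B = 138.5·ln(43.05 − 10) − 305.0 = 138.5·ln 33.05 − 305.0 = 138.5·3.4980 − 305.0 = 179.476.
Rounded: (255, 213, 179).

(255, 213, 179)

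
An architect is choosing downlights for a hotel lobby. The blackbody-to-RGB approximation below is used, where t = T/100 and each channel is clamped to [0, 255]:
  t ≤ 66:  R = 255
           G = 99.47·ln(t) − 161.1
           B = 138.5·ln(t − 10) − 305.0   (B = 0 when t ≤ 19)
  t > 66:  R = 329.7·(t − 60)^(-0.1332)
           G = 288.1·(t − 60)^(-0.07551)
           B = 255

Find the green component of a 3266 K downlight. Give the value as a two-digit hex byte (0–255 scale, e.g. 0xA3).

t = 3266/100 = 32.66; the t ≤ 66 branch applies.
G = 99.47·ln 32.66 − 161.1 = 99.47·3.4862 − 161.1 = 185.667.
Rounded: 186; in hex, 0xBA.

0xBA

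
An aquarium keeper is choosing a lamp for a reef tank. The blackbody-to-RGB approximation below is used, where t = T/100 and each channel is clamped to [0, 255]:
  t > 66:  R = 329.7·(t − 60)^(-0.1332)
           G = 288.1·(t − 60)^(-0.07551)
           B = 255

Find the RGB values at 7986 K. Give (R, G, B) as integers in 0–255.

(221, 230, 255)

t = 7986/100 = 79.86; the t > 66 branch applies.
R = 329.7·(79.86 − 60)^(-0.1332) = 329.7·19.86^(-0.1332) = 329.7·0.67160 = 221.426.
G = 288.1·(79.86 − 60)^(-0.07551) = 288.1·19.86^(-0.07551) = 288.1·0.79798 = 229.897.
B = 255 by definition for t > 66.
Rounded: (221, 230, 255).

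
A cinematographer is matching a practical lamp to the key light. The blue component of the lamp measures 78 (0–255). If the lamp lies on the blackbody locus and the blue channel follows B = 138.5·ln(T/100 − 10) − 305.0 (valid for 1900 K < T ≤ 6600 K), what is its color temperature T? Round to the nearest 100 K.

2600 K

ln(t − 10) = (78 + 305.0) / 138.5 = 2.7653.
t − 10 = e^2.7653 = 15.884, so t = 25.884.
T = 100·t = 2588 K → 2600 K to the nearest 100 K.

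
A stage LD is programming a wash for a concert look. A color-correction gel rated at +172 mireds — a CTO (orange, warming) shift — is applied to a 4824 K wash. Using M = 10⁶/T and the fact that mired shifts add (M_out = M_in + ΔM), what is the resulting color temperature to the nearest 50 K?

2650 K

M_in = 10⁶/4824 = 207.30 mireds.
M_out = 207.30 + (+172) = 379.30 mireds.
T_out = 10⁶/379.30 = 2636.5 K → 2650 K.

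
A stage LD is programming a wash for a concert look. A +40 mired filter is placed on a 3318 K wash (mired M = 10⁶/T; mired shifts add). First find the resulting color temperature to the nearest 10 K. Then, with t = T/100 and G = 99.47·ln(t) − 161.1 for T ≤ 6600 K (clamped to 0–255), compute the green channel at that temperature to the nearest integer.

M_in = 10⁶/3318 = 301.39; M_out = 301.39 + (+40) = 341.39.
T_out = 10⁶/341.39 = 2929.2 K → 2930 K; t = 29.3.
G = 99.47·ln 29.3 − 161.1 = 99.47·3.3776 − 161.1 = 174.869.
Rounded: 175.

175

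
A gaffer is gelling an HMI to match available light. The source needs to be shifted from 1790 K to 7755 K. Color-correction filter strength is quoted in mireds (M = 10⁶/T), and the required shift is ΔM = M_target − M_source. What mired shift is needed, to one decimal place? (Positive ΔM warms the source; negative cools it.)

M_source = 10⁶/1790 = 558.659; M_target = 10⁶/7755 = 128.949.
ΔM = 128.949 − 558.659 = -429.710 → -429.7 mireds, a cooling shift.

-429.7 mireds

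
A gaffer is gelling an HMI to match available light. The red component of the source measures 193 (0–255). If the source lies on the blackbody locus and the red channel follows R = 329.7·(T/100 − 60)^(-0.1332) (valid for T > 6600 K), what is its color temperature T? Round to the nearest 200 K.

(t − 60)^(-0.1332) = 193/329.7 = 0.58538.
t − 60 = 0.58538^(1/-0.1332) = 0.58538^(-7.508) = 55.713, so t = 115.713.
T = 100·t = 11571 K → 11600 K to the nearest 200 K.

11600 K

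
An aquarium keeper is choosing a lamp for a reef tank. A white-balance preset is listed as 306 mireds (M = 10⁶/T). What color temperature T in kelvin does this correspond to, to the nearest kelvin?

T = 10⁶ / 306 = 3267.97 K → 3268 K.

3268 K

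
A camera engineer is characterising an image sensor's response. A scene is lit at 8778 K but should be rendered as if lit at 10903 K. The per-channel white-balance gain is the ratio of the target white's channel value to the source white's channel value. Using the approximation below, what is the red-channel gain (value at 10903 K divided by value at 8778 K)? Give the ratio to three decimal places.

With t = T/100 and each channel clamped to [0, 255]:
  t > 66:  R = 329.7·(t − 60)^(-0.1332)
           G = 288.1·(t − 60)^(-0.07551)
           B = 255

At 8778 K (t = 87.78):
  R = 329.7·(87.78 − 60)^(-0.1332) = 329.7·27.78^(-0.1332) = 329.7·0.64224 = 211.745.
At 10903 K (t = 109.03):
  R = 329.7·(109.03 − 60)^(-0.1332) = 329.7·49.03^(-0.1332) = 329.7·0.59543 = 196.313.
Gain = 196.313 / 211.745 = 0.9271 → 0.927.

0.927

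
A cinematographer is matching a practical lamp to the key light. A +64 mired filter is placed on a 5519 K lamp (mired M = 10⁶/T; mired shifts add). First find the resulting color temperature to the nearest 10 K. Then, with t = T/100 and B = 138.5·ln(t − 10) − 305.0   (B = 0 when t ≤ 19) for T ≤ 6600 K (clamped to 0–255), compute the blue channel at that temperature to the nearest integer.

M_in = 10⁶/5519 = 181.19; M_out = 181.19 + (+64) = 245.19.
T_out = 10⁶/245.19 = 4078.4 K → 4080 K; t = 40.8.
B = 138.5·ln(40.8 − 10) − 305.0 = 138.5·ln 30.8 − 305.0 = 138.5·3.4275 − 305.0 = 169.711.
Rounded: 170.

170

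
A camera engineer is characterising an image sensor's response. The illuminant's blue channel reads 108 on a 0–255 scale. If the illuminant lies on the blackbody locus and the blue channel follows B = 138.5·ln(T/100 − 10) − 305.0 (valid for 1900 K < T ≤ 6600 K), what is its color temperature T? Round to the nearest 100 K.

ln(t − 10) = (108 + 305.0) / 138.5 = 2.9819.
t − 10 = e^2.9819 = 19.726, so t = 29.726.
T = 100·t = 2973 K → 3000 K to the nearest 100 K.

3000 K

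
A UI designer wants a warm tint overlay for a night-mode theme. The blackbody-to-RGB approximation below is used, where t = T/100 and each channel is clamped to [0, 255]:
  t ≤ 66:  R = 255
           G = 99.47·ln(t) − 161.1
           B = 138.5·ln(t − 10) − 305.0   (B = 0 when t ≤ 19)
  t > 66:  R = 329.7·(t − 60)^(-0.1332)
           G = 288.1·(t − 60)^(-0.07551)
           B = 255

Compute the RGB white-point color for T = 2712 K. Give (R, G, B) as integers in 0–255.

(255, 167, 88)

t = 2712/100 = 27.12; the t ≤ 66 branch applies.
R = 255 by definition for t ≤ 66.
G = 99.47·ln 27.12 − 161.1 = 99.47·3.3003 − 161.1 = 167.178.
B = 138.5·ln(27.12 − 10) − 305.0 = 138.5·ln 17.12 − 305.0 = 138.5·2.8402 − 305.0 = 88.374.
Rounded: (255, 167, 88).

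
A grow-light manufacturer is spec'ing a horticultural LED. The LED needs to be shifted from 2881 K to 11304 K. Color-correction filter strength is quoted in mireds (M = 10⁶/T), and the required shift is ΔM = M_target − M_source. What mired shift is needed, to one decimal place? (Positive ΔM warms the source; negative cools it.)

-258.6 mireds

M_source = 10⁶/2881 = 347.102; M_target = 10⁶/11304 = 88.464.
ΔM = 88.464 − 347.102 = -258.637 → -258.6 mireds, a cooling shift.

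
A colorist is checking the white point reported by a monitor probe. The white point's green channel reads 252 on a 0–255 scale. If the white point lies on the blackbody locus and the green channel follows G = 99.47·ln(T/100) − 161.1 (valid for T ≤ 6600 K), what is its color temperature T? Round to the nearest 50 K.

6350 K

ln t = (252 + 161.1) / 99.47 = 4.1530.
t = e^4.1530 = 63.625.
T = 100·t = 6363 K → 6350 K to the nearest 50 K.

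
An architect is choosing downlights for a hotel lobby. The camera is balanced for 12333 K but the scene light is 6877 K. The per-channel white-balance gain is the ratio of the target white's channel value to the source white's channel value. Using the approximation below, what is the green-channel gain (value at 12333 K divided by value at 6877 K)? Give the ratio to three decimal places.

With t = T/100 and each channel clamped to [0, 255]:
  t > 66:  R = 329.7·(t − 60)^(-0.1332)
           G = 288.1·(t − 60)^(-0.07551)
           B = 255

At 6877 K (t = 68.77):
  G = 288.1·(68.77 − 60)^(-0.07551) = 288.1·8.77^(-0.07551) = 288.1·0.84878 = 244.533.
At 12333 K (t = 123.33):
  G = 288.1·(123.33 − 60)^(-0.07551) = 288.1·63.33^(-0.07551) = 288.1·0.73107 = 210.622.
Gain = 210.622 / 244.533 = 0.8613 → 0.861.

0.861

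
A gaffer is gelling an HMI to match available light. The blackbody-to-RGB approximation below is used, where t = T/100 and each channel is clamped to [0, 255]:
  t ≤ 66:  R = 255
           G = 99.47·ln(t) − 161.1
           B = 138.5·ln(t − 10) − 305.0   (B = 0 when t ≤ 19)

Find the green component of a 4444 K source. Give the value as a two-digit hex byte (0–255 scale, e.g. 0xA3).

0xD8

t = 4444/100 = 44.44; the t ≤ 66 branch applies.
G = 99.47·ln 44.44 − 161.1 = 99.47·3.7941 − 161.1 = 216.303.
Rounded: 216; in hex, 0xD8.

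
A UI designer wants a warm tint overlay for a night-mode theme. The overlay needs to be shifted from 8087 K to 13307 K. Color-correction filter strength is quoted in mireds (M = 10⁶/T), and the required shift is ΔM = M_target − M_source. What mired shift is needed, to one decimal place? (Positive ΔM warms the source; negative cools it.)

-48.5 mireds

M_source = 10⁶/8087 = 123.655; M_target = 10⁶/13307 = 75.148.
ΔM = 75.148 − 123.655 = -48.507 → -48.5 mireds, a cooling shift.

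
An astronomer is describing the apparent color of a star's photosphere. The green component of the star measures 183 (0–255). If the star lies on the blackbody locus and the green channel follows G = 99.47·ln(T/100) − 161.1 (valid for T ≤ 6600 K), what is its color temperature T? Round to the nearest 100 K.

ln t = (183 + 161.1) / 99.47 = 3.4593.
t = e^3.4593 = 31.796.
T = 100·t = 3180 K → 3200 K to the nearest 100 K.

3200 K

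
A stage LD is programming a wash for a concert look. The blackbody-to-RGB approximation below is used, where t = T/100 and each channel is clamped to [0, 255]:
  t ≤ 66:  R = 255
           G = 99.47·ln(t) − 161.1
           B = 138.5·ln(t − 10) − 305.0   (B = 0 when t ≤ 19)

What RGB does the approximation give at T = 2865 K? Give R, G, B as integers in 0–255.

t = 2865/100 = 28.65; the t ≤ 66 branch applies.
R = 255 by definition for t ≤ 66.
G = 99.47·ln 28.65 − 161.1 = 99.47·3.3552 − 161.1 = 172.637.
B = 138.5·ln(28.65 − 10) − 305.0 = 138.5·ln 18.65 − 305.0 = 138.5·2.9258 − 305.0 = 100.230.
Rounded: (255, 173, 100).

R=255, G=173, B=100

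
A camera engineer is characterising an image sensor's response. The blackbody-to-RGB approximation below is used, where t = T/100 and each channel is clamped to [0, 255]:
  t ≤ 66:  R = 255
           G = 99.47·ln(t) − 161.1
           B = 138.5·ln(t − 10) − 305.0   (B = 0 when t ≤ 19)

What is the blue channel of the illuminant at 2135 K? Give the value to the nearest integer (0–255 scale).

t = 2135/100 = 21.35; the t ≤ 66 branch applies.
B = 138.5·ln(21.35 − 10) − 305.0 = 138.5·ln 11.35 − 305.0 = 138.5·2.4292 − 305.0 = 31.447.
Rounded: 31.

31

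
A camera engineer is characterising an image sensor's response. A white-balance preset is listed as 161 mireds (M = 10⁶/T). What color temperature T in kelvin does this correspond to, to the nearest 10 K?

T = 10⁶ / 161 = 6211.18 K → 6210 K.

6210 K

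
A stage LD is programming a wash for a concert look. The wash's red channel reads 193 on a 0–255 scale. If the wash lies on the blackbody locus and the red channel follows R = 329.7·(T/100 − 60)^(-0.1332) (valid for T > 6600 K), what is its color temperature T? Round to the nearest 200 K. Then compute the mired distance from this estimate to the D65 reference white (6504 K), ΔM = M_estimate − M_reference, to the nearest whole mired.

-68 mireds

(t − 60)^(-0.1332) = 193/329.7 = 0.58538.
t − 60 = 0.58538^(1/-0.1332) = 0.58538^(-7.508) = 55.713, so t = 115.713.
T = 100·t = 11571 K → 11600 K to the nearest 200 K.
M_estimate = 10⁶/11600 = 86.21; M_reference = 10⁶/6504 = 153.75.
ΔM = 86.21 − 153.75 = -67.54 → -68 mireds.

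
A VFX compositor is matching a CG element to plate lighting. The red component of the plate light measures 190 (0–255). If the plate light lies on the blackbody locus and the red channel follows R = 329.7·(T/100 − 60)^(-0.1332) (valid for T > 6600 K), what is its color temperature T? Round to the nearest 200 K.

12200 K

(t − 60)^(-0.1332) = 190/329.7 = 0.57628.
t − 60 = 0.57628^(1/-0.1332) = 0.57628^(-7.508) = 62.667, so t = 122.667.
T = 100·t = 12267 K → 12200 K to the nearest 200 K.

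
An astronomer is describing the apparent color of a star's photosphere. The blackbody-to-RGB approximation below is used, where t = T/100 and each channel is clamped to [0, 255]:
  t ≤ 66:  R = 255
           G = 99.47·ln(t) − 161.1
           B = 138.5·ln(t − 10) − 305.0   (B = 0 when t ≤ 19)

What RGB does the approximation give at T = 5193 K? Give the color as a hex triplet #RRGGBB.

t = 5193/100 = 51.93; the t ≤ 66 branch applies.
R = 255 by definition for t ≤ 66.
G = 99.47·ln 51.93 − 161.1 = 99.47·3.9499 − 161.1 = 231.796.
B = 138.5·ln(51.93 − 10) − 305.0 = 138.5·ln 41.93 − 305.0 = 138.5·3.7360 − 305.0 = 212.436.
Rounded: (255, 232, 212).
In hex: #FFE8D4.

#FFE8D4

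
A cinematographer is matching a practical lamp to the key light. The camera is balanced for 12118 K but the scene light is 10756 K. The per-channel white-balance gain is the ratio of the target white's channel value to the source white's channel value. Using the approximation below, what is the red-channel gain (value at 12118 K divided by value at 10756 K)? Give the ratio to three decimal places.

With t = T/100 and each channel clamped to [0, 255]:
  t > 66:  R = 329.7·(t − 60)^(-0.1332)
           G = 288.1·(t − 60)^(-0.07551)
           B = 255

0.967

At 10756 K (t = 107.56):
  R = 329.7·(107.56 − 60)^(-0.1332) = 329.7·47.56^(-0.1332) = 329.7·0.59785 = 197.111.
At 12118 K (t = 121.18):
  R = 329.7·(121.18 − 60)^(-0.1332) = 329.7·61.18^(-0.1332) = 329.7·0.57813 = 190.609.
Gain = 190.609 / 197.111 = 0.9670 → 0.967.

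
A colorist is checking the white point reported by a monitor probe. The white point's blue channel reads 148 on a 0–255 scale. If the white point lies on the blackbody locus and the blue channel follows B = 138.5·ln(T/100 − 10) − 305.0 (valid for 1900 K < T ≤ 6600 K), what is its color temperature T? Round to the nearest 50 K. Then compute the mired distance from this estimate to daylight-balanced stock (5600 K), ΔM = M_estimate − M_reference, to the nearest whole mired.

ln(t − 10) = (148 + 305.0) / 138.5 = 3.2708.
t − 10 = e^3.2708 = 26.331, so t = 36.331.
T = 100·t = 3633 K → 3650 K to the nearest 50 K.
M_estimate = 10⁶/3650 = 273.97; M_reference = 10⁶/5600 = 178.57.
ΔM = 273.97 − 178.57 = 95.40 → +95 mireds.

+95 mireds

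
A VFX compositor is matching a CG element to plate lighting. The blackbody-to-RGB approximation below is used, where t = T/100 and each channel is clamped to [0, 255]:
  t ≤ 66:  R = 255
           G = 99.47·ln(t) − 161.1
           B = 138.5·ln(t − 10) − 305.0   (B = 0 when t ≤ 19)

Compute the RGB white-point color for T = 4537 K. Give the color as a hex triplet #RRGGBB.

#FFDABD

t = 4537/100 = 45.37; the t ≤ 66 branch applies.
R = 255 by definition for t ≤ 66.
G = 99.47·ln 45.37 − 161.1 = 99.47·3.8149 − 161.1 = 218.363.
B = 138.5·ln(45.37 − 10) − 305.0 = 138.5·ln 35.37 − 305.0 = 138.5·3.5659 − 305.0 = 188.872.
Rounded: (255, 218, 189).
In hex: #FFDABD.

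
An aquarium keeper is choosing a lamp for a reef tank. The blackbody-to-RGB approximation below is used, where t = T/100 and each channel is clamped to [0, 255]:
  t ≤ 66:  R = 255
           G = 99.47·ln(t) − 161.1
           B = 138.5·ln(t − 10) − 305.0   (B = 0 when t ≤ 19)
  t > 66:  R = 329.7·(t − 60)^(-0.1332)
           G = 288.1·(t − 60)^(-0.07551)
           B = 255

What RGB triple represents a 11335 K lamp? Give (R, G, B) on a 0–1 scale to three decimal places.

t = 11335/100 = 113.35; the t > 66 branch applies.
R = 329.7·(113.35 − 60)^(-0.1332) = 329.7·53.35^(-0.1332) = 329.7·0.58877 = 194.117.
G = 288.1·(113.35 − 60)^(-0.07551) = 288.1·53.35^(-0.07551) = 288.1·0.74060 = 213.367.
B = 255 by definition for t > 66.
Dividing each by 255: (0.7612, 0.8367, 1.0000) → (0.761, 0.837, 1.000).

(0.761, 0.837, 1.000)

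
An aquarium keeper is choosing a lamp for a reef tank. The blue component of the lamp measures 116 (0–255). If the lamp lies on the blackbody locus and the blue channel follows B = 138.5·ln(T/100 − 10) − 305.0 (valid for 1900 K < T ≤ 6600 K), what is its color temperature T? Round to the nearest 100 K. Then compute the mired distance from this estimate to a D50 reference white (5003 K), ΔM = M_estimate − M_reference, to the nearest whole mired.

+123 mireds

ln(t − 10) = (116 + 305.0) / 138.5 = 3.0397.
t − 10 = e^3.0397 = 20.899, so t = 30.899.
T = 100·t = 3090 K → 3100 K to the nearest 100 K.
M_estimate = 10⁶/3100 = 322.58; M_reference = 10⁶/5003 = 199.88.
ΔM = 322.58 − 199.88 = 122.70 → +123 mireds.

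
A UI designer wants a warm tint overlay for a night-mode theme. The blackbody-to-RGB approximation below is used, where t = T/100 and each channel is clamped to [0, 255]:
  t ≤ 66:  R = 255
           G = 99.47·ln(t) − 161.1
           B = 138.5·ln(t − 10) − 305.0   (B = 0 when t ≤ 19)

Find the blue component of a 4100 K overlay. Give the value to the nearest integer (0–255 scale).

171

t = 4100/100 = 41; the t ≤ 66 branch applies.
B = 138.5·ln(41 − 10) − 305.0 = 138.5·ln 31 − 305.0 = 138.5·3.4340 − 305.0 = 170.607.
Rounded: 171.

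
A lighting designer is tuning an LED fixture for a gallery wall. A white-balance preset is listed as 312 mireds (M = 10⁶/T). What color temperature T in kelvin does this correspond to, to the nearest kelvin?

3205 K

T = 10⁶ / 312 = 3205.13 K → 3205 K.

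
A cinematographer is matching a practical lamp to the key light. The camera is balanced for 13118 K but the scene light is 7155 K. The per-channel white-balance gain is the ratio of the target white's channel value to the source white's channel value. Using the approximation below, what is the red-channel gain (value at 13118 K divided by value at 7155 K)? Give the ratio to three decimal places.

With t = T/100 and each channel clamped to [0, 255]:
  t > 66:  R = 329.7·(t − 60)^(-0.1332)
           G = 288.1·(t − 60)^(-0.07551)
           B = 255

At 7155 K (t = 71.55):
  R = 329.7·(71.55 − 60)^(-0.1332) = 329.7·11.55^(-0.1332) = 329.7·0.72188 = 238.003.
At 13118 K (t = 131.18):
  R = 329.7·(131.18 − 60)^(-0.1332) = 329.7·71.18^(-0.1332) = 329.7·0.56659 = 186.803.
Gain = 186.803 / 238.003 = 0.7849 → 0.785.

0.785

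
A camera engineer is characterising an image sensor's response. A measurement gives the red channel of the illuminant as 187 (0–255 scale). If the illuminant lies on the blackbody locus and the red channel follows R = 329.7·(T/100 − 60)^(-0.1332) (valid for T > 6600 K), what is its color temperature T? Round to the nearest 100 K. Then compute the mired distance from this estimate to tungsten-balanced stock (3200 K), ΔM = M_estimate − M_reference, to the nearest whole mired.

-236 mireds

(t − 60)^(-0.1332) = 187/329.7 = 0.56718.
t − 60 = 0.56718^(1/-0.1332) = 0.56718^(-7.508) = 70.620, so t = 130.620.
T = 100·t = 13062 K → 13100 K to the nearest 100 K.
M_estimate = 10⁶/13100 = 76.34; M_reference = 10⁶/3200 = 312.50.
ΔM = 76.34 − 312.50 = -236.16 → -236 mireds.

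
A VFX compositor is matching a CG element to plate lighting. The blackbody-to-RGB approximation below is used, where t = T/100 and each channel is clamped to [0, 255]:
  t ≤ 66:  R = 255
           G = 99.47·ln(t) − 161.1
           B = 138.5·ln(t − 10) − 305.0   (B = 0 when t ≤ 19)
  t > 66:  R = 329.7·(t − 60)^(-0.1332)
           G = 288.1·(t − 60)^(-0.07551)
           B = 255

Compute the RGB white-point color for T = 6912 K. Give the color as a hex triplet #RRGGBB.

t = 6912/100 = 69.12; the t > 66 branch applies.
R = 329.7·(69.12 − 60)^(-0.1332) = 329.7·9.12^(-0.1332) = 329.7·0.74495 = 245.611.
G = 288.1·(69.12 − 60)^(-0.07551) = 288.1·9.12^(-0.07551) = 288.1·0.84627 = 243.811.
B = 255 by definition for t > 66.
Rounded: (246, 244, 255).
In hex: #F6F4FF.

#F6F4FF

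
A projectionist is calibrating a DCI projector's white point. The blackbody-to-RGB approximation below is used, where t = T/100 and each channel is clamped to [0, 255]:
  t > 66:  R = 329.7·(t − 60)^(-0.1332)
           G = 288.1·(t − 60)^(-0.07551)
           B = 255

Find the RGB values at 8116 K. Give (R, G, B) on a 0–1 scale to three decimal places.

(0.861, 0.897, 1.000)

t = 8116/100 = 81.16; the t > 66 branch applies.
R = 329.7·(81.16 − 60)^(-0.1332) = 329.7·21.16^(-0.1332) = 329.7·0.66595 = 219.564.
G = 288.1·(81.16 − 60)^(-0.07551) = 288.1·21.16^(-0.07551) = 288.1·0.79416 = 228.799.
B = 255 by definition for t > 66.
Dividing each by 255: (0.8610, 0.8972, 1.0000) → (0.861, 0.897, 1.000).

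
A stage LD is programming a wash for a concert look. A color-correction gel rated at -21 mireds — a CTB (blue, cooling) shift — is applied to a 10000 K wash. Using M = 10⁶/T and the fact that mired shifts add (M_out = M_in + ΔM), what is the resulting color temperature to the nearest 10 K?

12660 K

M_in = 10⁶/10000 = 100.00 mireds.
M_out = 100.00 + (-21) = 79.00 mireds.
T_out = 10⁶/79.00 = 12658.2 K → 12660 K.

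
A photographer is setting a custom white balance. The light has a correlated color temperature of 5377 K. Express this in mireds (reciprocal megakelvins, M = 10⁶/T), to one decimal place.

186.0 mireds

M = 10⁶ / 5377 = 185.977 → 186.0 mireds.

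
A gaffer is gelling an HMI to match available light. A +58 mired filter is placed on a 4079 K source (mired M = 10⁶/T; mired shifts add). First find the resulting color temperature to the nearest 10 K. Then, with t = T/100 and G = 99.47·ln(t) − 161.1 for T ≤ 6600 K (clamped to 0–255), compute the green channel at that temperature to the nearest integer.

187

M_in = 10⁶/4079 = 245.16; M_out = 245.16 + (+58) = 303.16.
T_out = 10⁶/303.16 = 3298.6 K → 3300 K; t = 33.
G = 99.47·ln 33 − 161.1 = 99.47·3.4965 − 161.1 = 186.698.
Rounded: 187.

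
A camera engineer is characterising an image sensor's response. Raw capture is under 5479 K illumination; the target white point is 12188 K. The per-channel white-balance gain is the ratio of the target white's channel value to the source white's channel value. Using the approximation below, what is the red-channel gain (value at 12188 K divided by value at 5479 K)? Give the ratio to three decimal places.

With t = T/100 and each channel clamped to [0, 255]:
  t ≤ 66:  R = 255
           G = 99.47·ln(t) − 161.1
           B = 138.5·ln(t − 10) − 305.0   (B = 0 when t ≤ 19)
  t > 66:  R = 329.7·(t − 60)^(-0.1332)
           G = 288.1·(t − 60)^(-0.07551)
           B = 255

0.746

At 5479 K (t = 54.79):
  R = 255 by definition for t ≤ 66.
At 12188 K (t = 121.88):
  R = 329.7·(121.88 − 60)^(-0.1332) = 329.7·61.88^(-0.1332) = 329.7·0.57725 = 190.320.
Gain = 190.320 / 255.000 = 0.7464 → 0.746.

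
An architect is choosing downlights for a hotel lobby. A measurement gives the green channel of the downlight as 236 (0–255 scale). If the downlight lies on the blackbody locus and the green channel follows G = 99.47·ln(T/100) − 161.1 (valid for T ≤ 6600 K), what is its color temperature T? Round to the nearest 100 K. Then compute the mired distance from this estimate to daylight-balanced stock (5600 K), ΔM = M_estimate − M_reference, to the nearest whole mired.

+7 mireds

ln t = (236 + 161.1) / 99.47 = 3.9922.
t = e^3.9922 = 54.172.
T = 100·t = 5417 K → 5400 K to the nearest 100 K.
M_estimate = 10⁶/5400 = 185.19; M_reference = 10⁶/5600 = 178.57.
ΔM = 185.19 − 178.57 = 6.61 → +7 mireds.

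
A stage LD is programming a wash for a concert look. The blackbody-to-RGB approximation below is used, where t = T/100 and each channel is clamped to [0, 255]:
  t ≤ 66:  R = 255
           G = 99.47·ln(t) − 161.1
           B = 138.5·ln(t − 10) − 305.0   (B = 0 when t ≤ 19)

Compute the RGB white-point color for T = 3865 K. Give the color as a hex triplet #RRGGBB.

#FFCAA0

t = 3865/100 = 38.65; the t ≤ 66 branch applies.
R = 255 by definition for t ≤ 66.
G = 99.47·ln 38.65 − 161.1 = 99.47·3.6545 − 161.1 = 202.418.
B = 138.5·ln(38.65 − 10) − 305.0 = 138.5·ln 28.65 − 305.0 = 138.5·3.3552 − 305.0 = 159.689.
Rounded: (255, 202, 160).
In hex: #FFCAA0.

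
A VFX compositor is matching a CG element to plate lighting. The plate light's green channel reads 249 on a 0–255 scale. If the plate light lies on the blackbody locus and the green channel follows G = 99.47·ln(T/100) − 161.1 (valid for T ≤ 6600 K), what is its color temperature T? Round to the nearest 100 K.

6200 K

ln t = (249 + 161.1) / 99.47 = 4.1229.
t = e^4.1229 = 61.735.
T = 100·t = 6174 K → 6200 K to the nearest 100 K.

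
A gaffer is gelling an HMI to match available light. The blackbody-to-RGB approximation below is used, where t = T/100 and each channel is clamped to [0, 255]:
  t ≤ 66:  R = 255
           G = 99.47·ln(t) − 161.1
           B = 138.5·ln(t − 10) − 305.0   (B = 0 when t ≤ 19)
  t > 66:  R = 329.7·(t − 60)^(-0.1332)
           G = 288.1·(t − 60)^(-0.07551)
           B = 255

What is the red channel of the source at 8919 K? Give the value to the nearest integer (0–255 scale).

210

t = 8919/100 = 89.19; the t > 66 branch applies.
R = 329.7·(89.19 − 60)^(-0.1332) = 329.7·29.19^(-0.1332) = 329.7·0.63801 = 210.354.
Rounded: 210.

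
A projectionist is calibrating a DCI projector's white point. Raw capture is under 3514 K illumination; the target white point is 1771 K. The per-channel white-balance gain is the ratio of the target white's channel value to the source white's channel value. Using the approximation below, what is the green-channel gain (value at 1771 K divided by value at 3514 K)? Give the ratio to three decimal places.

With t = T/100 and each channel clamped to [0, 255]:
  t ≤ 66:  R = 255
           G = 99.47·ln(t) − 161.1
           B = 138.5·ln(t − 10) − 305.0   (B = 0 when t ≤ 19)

At 3514 K (t = 35.14):
  G = 99.47·ln 35.14 − 161.1 = 99.47·3.5593 − 161.1 = 192.948.
At 1771 K (t = 17.71):
  G = 99.47·ln 17.71 − 161.1 = 99.47·2.8741 − 161.1 = 124.790.
Gain = 124.790 / 192.948 = 0.6468 → 0.647.

0.647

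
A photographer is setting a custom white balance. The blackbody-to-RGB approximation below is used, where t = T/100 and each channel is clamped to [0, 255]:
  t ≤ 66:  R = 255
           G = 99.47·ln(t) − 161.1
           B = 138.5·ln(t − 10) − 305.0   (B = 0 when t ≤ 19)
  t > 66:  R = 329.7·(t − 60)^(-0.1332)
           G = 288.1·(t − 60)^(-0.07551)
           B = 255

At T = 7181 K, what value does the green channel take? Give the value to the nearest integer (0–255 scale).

t = 7181/100 = 71.81; the t > 66 branch applies.
G = 288.1·(71.81 − 60)^(-0.07551) = 288.1·11.81^(-0.07551) = 288.1·0.82992 = 239.099.
Rounded: 239.

239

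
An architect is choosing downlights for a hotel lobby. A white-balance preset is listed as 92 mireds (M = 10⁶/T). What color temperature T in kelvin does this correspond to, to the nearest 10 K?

10870 K

T = 10⁶ / 92 = 10869.57 K → 10870 K.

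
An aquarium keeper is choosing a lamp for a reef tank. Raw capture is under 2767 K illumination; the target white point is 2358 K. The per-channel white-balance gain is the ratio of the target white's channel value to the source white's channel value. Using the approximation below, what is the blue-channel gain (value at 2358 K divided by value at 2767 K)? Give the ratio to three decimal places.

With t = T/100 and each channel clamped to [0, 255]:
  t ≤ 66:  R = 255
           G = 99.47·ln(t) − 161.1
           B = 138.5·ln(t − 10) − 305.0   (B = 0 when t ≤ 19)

0.607

At 2767 K (t = 27.67):
  B = 138.5·ln(27.67 − 10) − 305.0 = 138.5·ln 17.67 − 305.0 = 138.5·2.8719 − 305.0 = 92.754.
At 2358 K (t = 23.58):
  B = 138.5·ln(23.58 − 10) − 305.0 = 138.5·ln 13.58 − 305.0 = 138.5·2.6086 − 305.0 = 56.291.
Gain = 56.291 / 92.754 = 0.6069 → 0.607.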